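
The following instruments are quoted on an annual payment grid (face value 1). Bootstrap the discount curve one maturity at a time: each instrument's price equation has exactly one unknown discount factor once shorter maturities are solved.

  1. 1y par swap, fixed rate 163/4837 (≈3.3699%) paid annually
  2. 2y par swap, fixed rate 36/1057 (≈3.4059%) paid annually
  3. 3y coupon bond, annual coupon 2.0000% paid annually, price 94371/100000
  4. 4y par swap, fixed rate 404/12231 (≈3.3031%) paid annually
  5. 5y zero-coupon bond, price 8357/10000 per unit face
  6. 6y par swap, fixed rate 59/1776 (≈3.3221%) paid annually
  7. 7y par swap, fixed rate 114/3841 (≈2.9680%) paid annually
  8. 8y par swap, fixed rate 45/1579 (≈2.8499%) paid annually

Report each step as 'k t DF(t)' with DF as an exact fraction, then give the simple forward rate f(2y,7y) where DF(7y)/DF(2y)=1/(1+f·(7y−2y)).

step 1 [1y] swap r/1=163/4837: DF=(1 − 163/4837·(0))/(1+163/4837) = 4837/5000 ≈ 0.967400
step 2 [2y] swap r/1=36/1057: DF=(1 − 36/1057·(0.967400))/(1+36/1057) = 1169/1250 ≈ 0.935200
step 3 [3y] bond c/1=1/50: DF=(94371/100000 − 1/50·(0.967400+0.935200))/(1+1/50) = 8879/10000 ≈ 0.887900
step 4 [4y] swap r/1=404/12231: DF=(1 − 404/12231·(0.967400+0.935200+0.887900))/(1+404/12231) = 2197/2500 ≈ 0.878800
step 5 [5y] zero: DF = P = 8357/10000 ≈ 0.835700
step 6 [6y] swap r/1=59/1776: DF=(1 − 59/1776·(0.967400+0.935200+0.887900+0.878800+0.835700))/(1+59/1776) = 823/1000 ≈ 0.823000
step 7 [7y] swap r/1=114/3841: DF=(1 − 114/3841·(0.967400+0.935200+0.887900+0.878800+0.835700+0.823000))/(1+114/3841) = 511/625 ≈ 0.817600
step 8 [8y] swap r/1=45/1579: DF=(1 − 45/1579·(0.967400+0.935200+0.887900+0.878800+0.835700+0.823000+0.817600))/(1+45/1579) = 401/500 ≈ 0.802000

1 1 4837/5000
2 2 1169/1250
3 3 8879/10000
4 4 2197/2500
5 5 8357/10000
6 6 823/1000
7 7 511/625
8 8 401/500
f(2y,7y) = ((1169/1250)/(511/625) − 1)/(5) = 21/730 ≈ 2.8767%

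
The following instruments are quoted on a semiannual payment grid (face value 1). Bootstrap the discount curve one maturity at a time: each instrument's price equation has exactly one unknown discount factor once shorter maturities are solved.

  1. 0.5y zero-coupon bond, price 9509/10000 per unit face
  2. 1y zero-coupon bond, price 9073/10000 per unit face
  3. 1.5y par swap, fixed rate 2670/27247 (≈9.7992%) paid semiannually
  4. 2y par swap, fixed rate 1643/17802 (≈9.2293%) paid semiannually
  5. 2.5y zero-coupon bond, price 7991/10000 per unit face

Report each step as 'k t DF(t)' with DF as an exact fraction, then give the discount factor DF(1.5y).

1 1/2 9509/10000
2 1 9073/10000
3 3/2 1733/2000
4 2 8357/10000
5 5/2 7991/10000
DF(1.5y) = 1733/2000 ≈ 0.866500

step 1 [0.5y] zero: DF = P = 9509/10000 ≈ 0.950900
step 2 [1y] zero: DF = P = 9073/10000 ≈ 0.907300
step 3 [1.5y] swap r/2=1335/27247: DF=(1 − 1335/27247·(0.950900+0.907300))/(1+1335/27247) = 1733/2000 ≈ 0.866500
step 4 [2y] swap r/2=1643/35604: DF=(1 − 1643/35604·(0.950900+0.907300+0.866500))/(1+1643/35604) = 8357/10000 ≈ 0.835700
step 5 [2.5y] zero: DF = P = 7991/10000 ≈ 0.799100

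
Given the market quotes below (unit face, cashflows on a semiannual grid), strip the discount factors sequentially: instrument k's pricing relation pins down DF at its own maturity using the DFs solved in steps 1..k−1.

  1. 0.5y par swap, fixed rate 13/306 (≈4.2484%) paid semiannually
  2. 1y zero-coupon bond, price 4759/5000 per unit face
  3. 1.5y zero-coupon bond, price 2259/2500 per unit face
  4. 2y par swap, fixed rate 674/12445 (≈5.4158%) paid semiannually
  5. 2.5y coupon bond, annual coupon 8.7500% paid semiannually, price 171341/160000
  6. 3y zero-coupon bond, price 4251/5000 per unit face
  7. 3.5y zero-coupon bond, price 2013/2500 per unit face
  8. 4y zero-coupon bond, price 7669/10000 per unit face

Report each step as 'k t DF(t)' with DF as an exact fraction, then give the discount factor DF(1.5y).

1 1/2 612/625
2 1 4759/5000
3 3/2 2259/2500
4 2 8989/10000
5 5/2 1739/2000
6 3 4251/5000
7 7/2 2013/2500
8 4 7669/10000
DF(1.5y) = 2259/2500 ≈ 0.903600

step 1 [0.5y] swap r/2=13/612: DF=(1 − 13/612·(0))/(1+13/612) = 612/625 ≈ 0.979200
step 2 [1y] zero: DF = P = 4759/5000 ≈ 0.951800
step 3 [1.5y] zero: DF = P = 2259/2500 ≈ 0.903600
step 4 [2y] swap r/2=337/12445: DF=(1 − 337/12445·(0.979200+0.951800+0.903600))/(1+337/12445) = 8989/10000 ≈ 0.898900
step 5 [2.5y] bond c/2=7/160: DF=(171341/160000 − 7/160·(0.979200+0.951800+0.903600+0.898900))/(1+7/160) = 1739/2000 ≈ 0.869500
step 6 [3y] zero: DF = P = 4251/5000 ≈ 0.850200
step 7 [3.5y] zero: DF = P = 2013/2500 ≈ 0.805200
step 8 [4y] zero: DF = P = 7669/10000 ≈ 0.766900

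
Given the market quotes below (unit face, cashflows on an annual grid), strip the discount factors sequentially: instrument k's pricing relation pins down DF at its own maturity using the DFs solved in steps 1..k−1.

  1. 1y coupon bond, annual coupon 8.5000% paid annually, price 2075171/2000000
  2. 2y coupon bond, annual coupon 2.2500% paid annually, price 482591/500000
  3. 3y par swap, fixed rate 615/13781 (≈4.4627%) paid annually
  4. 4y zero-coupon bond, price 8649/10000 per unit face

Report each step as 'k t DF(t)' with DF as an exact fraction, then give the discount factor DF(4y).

1 1 9563/10000
2 2 9229/10000
3 3 877/1000
4 4 8649/10000
DF(4y) = 8649/10000 ≈ 0.864900

step 1 [1y] bond c/1=17/200: DF=(2075171/2000000 − 17/200·(0))/(1+17/200) = 9563/10000 ≈ 0.956300
step 2 [2y] bond c/1=9/400: DF=(482591/500000 − 9/400·(0.956300))/(1+9/400) = 9229/10000 ≈ 0.922900
step 3 [3y] swap r/1=615/13781: DF=(1 − 615/13781·(0.956300+0.922900))/(1+615/13781) = 877/1000 ≈ 0.877000
step 4 [4y] zero: DF = P = 8649/10000 ≈ 0.864900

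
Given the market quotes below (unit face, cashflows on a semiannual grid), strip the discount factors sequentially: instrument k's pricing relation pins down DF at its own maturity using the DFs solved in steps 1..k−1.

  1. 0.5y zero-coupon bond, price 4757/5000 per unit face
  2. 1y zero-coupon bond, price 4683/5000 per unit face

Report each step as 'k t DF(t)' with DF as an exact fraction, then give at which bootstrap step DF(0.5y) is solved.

step 1 [0.5y] zero: DF = P = 4757/5000 ≈ 0.951400
step 2 [1y] zero: DF = P = 4683/5000 ≈ 0.936600

1 1/2 4757/5000
2 1 4683/5000
DF(0.5y) is solved at step 1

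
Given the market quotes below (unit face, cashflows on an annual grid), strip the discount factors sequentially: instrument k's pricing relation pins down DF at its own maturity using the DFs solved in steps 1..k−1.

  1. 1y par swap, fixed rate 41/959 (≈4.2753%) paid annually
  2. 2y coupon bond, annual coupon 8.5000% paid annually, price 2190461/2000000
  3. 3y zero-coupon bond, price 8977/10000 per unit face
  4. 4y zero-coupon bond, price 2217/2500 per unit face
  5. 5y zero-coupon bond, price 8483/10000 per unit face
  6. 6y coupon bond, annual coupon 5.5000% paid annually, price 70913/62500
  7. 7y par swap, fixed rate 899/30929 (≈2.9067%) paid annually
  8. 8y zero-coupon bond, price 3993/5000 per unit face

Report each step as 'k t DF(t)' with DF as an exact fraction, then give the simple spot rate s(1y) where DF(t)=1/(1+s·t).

step 1 [1y] swap r/1=41/959: DF=(1 − 41/959·(0))/(1+41/959) = 959/1000 ≈ 0.959000
step 2 [2y] bond c/1=17/200: DF=(2190461/2000000 − 17/200·(0.959000))/(1+17/200) = 9343/10000 ≈ 0.934300
step 3 [3y] zero: DF = P = 8977/10000 ≈ 0.897700
step 4 [4y] zero: DF = P = 2217/2500 ≈ 0.886800
step 5 [5y] zero: DF = P = 8483/10000 ≈ 0.848300
step 6 [6y] bond c/1=11/200: DF=(70913/62500 − 11/200·(0.959000+0.934300+0.897700+0.886800+0.848300))/(1+11/200) = 1679/2000 ≈ 0.839500
step 7 [7y] swap r/1=899/30929: DF=(1 − 899/30929·(0.959000+0.934300+0.897700+0.886800+0.848300+0.839500))/(1+899/30929) = 4101/5000 ≈ 0.820200
step 8 [8y] zero: DF = P = 3993/5000 ≈ 0.798600

1 1 959/1000
2 2 9343/10000
3 3 8977/10000
4 4 2217/2500
5 5 8483/10000
6 6 1679/2000
7 7 4101/5000
8 8 3993/5000
s(1y) = (1/(959/1000) − 1)/(1) = 41/959 ≈ 4.2753%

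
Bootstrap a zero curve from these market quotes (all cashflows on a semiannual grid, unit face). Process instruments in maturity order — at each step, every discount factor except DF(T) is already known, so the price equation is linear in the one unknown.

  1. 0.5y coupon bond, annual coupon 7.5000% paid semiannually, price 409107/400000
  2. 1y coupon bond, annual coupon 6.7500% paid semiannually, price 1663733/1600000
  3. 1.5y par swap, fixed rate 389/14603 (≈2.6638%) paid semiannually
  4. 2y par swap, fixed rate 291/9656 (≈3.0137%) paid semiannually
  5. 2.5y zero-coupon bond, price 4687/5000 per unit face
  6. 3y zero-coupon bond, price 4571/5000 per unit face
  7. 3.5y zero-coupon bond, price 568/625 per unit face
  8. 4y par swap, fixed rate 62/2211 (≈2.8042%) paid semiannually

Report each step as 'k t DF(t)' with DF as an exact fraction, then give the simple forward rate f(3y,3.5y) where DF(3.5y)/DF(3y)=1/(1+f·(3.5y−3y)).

step 1 [0.5y] bond c/2=3/80: DF=(409107/400000 − 3/80·(0))/(1+3/80) = 4929/5000 ≈ 0.985800
step 2 [1y] bond c/2=27/800: DF=(1663733/1600000 − 27/800·(0.985800))/(1+27/800) = 9737/10000 ≈ 0.973700
step 3 [1.5y] swap r/2=389/29206: DF=(1 − 389/29206·(0.985800+0.973700))/(1+389/29206) = 9611/10000 ≈ 0.961100
step 4 [2y] swap r/2=291/19312: DF=(1 − 291/19312·(0.985800+0.973700+0.961100))/(1+291/19312) = 4709/5000 ≈ 0.941800
step 5 [2.5y] zero: DF = P = 4687/5000 ≈ 0.937400
step 6 [3y] zero: DF = P = 4571/5000 ≈ 0.914200
step 7 [3.5y] zero: DF = P = 568/625 ≈ 0.908800
step 8 [4y] swap r/2=31/2211: DF=(1 − 31/2211·(0.985800+0.973700+0.961100+0.941800+0.937400+0.914200+0.908800))/(1+31/2211) = 4473/5000 ≈ 0.894600

1 1/2 4929/5000
2 1 9737/10000
3 3/2 9611/10000
4 2 4709/5000
5 5/2 4687/5000
6 3 4571/5000
7 7/2 568/625
8 4 4473/5000
f(3y,3.5y) = ((4571/5000)/(568/625) − 1)/(1/2) = 27/2272 ≈ 1.1884%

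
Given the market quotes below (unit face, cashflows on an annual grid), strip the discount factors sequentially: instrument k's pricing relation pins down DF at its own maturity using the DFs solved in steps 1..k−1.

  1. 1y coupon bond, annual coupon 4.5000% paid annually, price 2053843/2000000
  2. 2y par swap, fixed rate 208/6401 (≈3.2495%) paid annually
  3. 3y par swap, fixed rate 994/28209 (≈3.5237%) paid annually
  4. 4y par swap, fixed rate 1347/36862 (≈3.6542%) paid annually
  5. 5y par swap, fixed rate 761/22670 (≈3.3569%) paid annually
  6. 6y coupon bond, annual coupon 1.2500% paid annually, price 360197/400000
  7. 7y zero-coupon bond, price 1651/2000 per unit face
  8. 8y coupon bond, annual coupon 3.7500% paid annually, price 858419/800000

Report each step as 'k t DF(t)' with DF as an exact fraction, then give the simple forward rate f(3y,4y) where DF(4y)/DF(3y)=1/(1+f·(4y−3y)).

step 1 [1y] bond c/1=9/200: DF=(2053843/2000000 − 9/200·(0))/(1+9/200) = 9827/10000 ≈ 0.982700
step 2 [2y] swap r/1=208/6401: DF=(1 − 208/6401·(0.982700))/(1+208/6401) = 586/625 ≈ 0.937600
step 3 [3y] swap r/1=994/28209: DF=(1 − 994/28209·(0.982700+0.937600))/(1+994/28209) = 4503/5000 ≈ 0.900600
step 4 [4y] swap r/1=1347/36862: DF=(1 − 1347/36862·(0.982700+0.937600+0.900600))/(1+1347/36862) = 8653/10000 ≈ 0.865300
step 5 [5y] swap r/1=761/22670: DF=(1 − 761/22670·(0.982700+0.937600+0.900600+0.865300))/(1+761/22670) = 4239/5000 ≈ 0.847800
step 6 [6y] bond c/1=1/80: DF=(360197/400000 − 1/80·(0.982700+0.937600+0.900600+0.865300+0.847800))/(1+1/80) = 4167/5000 ≈ 0.833400
step 7 [7y] zero: DF = P = 1651/2000 ≈ 0.825500
step 8 [8y] bond c/1=3/80: DF=(858419/800000 − 3/80·(0.982700+0.937600+0.900600+0.865300+0.847800+0.833400+0.825500))/(1+3/80) = 1013/1250 ≈ 0.810400

1 1 9827/10000
2 2 586/625
3 3 4503/5000
4 4 8653/10000
5 5 4239/5000
6 6 4167/5000
7 7 1651/2000
8 8 1013/1250
f(3y,4y) = ((4503/5000)/(8653/10000) − 1)/(1) = 353/8653 ≈ 4.0795%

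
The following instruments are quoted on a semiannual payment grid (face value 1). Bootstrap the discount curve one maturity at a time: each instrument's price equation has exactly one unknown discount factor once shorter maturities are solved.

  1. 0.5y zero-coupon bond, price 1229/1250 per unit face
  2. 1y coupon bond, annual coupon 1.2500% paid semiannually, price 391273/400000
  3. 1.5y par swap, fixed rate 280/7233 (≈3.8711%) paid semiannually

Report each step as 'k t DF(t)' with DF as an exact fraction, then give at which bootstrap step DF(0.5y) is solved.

step 1 [0.5y] zero: DF = P = 1229/1250 ≈ 0.983200
step 2 [1y] bond c/2=1/160: DF=(391273/400000 − 1/160·(0.983200))/(1+1/160) = 483/500 ≈ 0.966000
step 3 [1.5y] swap r/2=140/7233: DF=(1 − 140/7233·(0.983200+0.966000))/(1+140/7233) = 118/125 ≈ 0.944000

1 1/2 1229/1250
2 1 483/500
3 3/2 118/125
DF(0.5y) is solved at step 1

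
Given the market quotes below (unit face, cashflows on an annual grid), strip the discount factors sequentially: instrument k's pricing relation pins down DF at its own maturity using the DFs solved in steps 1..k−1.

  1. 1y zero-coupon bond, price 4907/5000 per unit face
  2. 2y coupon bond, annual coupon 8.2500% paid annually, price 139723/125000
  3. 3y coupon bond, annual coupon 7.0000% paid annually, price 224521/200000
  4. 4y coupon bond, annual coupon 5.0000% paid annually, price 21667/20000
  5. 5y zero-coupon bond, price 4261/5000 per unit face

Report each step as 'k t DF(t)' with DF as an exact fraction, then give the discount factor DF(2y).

1 1 4907/5000
2 2 4789/5000
3 3 9223/10000
4 4 1791/2000
5 5 4261/5000
DF(2y) = 4789/5000 ≈ 0.957800

step 1 [1y] zero: DF = P = 4907/5000 ≈ 0.981400
step 2 [2y] bond c/1=33/400: DF=(139723/125000 − 33/400·(0.981400))/(1+33/400) = 4789/5000 ≈ 0.957800
step 3 [3y] bond c/1=7/100: DF=(224521/200000 − 7/100·(0.981400+0.957800))/(1+7/100) = 9223/10000 ≈ 0.922300
step 4 [4y] bond c/1=1/20: DF=(21667/20000 − 1/20·(0.981400+0.957800+0.922300))/(1+1/20) = 1791/2000 ≈ 0.895500
step 5 [5y] zero: DF = P = 4261/5000 ≈ 0.852200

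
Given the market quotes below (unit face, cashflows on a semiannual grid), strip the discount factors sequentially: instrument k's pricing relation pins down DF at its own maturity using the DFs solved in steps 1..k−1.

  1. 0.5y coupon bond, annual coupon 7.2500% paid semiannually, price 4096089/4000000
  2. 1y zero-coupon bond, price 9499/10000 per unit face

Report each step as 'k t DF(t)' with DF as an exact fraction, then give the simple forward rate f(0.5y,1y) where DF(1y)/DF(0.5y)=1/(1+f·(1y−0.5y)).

1 1/2 4941/5000
2 1 9499/10000
f(0.5y,1y) = ((4941/5000)/(9499/10000) − 1)/(1/2) = 766/9499 ≈ 8.0640%

step 1 [0.5y] bond c/2=29/800: DF=(4096089/4000000 − 29/800·(0))/(1+29/800) = 4941/5000 ≈ 0.988200
step 2 [1y] zero: DF = P = 9499/10000 ≈ 0.949900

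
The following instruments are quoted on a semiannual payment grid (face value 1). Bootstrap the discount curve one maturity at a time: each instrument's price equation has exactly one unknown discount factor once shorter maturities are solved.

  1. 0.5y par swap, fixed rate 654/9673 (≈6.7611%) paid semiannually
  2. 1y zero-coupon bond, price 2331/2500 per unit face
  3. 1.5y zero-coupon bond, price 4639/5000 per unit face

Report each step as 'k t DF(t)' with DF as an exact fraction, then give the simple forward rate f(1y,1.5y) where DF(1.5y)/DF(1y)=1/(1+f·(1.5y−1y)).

step 1 [0.5y] swap r/2=327/9673: DF=(1 − 327/9673·(0))/(1+327/9673) = 9673/10000 ≈ 0.967300
step 2 [1y] zero: DF = P = 2331/2500 ≈ 0.932400
step 3 [1.5y] zero: DF = P = 4639/5000 ≈ 0.927800

1 1/2 9673/10000
2 1 2331/2500
3 3/2 4639/5000
f(1y,1.5y) = ((2331/2500)/(4639/5000) − 1)/(1/2) = 46/4639 ≈ 0.9916%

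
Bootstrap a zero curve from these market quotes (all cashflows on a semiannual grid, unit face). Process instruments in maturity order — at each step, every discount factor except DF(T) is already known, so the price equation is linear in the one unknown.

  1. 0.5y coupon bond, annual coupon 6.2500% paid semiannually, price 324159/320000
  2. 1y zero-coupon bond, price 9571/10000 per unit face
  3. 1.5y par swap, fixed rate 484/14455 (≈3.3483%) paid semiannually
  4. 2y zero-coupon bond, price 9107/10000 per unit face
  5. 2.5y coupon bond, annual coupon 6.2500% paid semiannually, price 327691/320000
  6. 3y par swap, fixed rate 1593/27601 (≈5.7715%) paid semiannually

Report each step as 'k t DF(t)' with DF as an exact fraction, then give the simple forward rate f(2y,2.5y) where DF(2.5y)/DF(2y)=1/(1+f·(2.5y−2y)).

step 1 [0.5y] bond c/2=1/32: DF=(324159/320000 − 1/32·(0))/(1+1/32) = 9823/10000 ≈ 0.982300
step 2 [1y] zero: DF = P = 9571/10000 ≈ 0.957100
step 3 [1.5y] swap r/2=242/14455: DF=(1 − 242/14455·(0.982300+0.957100))/(1+242/14455) = 2379/2500 ≈ 0.951600
step 4 [2y] zero: DF = P = 9107/10000 ≈ 0.910700
step 5 [2.5y] bond c/2=1/32: DF=(327691/320000 − 1/32·(0.982300+0.957100+0.951600+0.910700))/(1+1/32) = 4389/5000 ≈ 0.877800
step 6 [3y] swap r/2=1593/55202: DF=(1 − 1593/55202·(0.982300+0.957100+0.951600+0.910700+0.877800))/(1+1593/55202) = 8407/10000 ≈ 0.840700

1 1/2 9823/10000
2 1 9571/10000
3 3/2 2379/2500
4 2 9107/10000
5 5/2 4389/5000
6 3 8407/10000
f(2y,2.5y) = ((9107/10000)/(4389/5000) − 1)/(1/2) = 47/627 ≈ 7.4960%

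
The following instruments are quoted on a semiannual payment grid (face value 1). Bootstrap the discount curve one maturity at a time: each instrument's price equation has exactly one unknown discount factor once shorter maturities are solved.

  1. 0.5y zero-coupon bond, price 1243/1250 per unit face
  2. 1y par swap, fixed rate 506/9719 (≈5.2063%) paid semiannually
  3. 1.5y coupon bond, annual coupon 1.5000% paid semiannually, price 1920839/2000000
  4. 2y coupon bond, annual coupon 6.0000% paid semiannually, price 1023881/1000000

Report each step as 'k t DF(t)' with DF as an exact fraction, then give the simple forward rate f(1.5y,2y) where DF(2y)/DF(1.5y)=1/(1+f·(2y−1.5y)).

1 1/2 1243/1250
2 1 4747/5000
3 3/2 2347/2500
4 2 9101/10000
f(1.5y,2y) = ((2347/2500)/(9101/10000) − 1)/(1/2) = 574/9101 ≈ 6.3070%

step 1 [0.5y] zero: DF = P = 1243/1250 ≈ 0.994400
step 2 [1y] swap r/2=253/9719: DF=(1 − 253/9719·(0.994400))/(1+253/9719) = 4747/5000 ≈ 0.949400
step 3 [1.5y] bond c/2=3/400: DF=(1920839/2000000 − 3/400·(0.994400+0.949400))/(1+3/400) = 2347/2500 ≈ 0.938800
step 4 [2y] bond c/2=3/100: DF=(1023881/1000000 − 3/100·(0.994400+0.949400+0.938800))/(1+3/100) = 9101/10000 ≈ 0.910100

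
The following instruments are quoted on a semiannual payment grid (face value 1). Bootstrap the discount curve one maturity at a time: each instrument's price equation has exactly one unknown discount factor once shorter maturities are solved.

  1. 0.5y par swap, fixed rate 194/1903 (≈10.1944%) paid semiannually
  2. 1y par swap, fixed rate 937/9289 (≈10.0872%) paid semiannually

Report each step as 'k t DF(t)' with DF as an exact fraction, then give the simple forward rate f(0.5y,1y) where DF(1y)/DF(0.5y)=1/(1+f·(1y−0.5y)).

1 1/2 1903/2000
2 1 9063/10000
f(0.5y,1y) = ((1903/2000)/(9063/10000) − 1)/(1/2) = 904/9063 ≈ 9.9746%

step 1 [0.5y] swap r/2=97/1903: DF=(1 − 97/1903·(0))/(1+97/1903) = 1903/2000 ≈ 0.951500
step 2 [1y] swap r/2=937/18578: DF=(1 − 937/18578·(0.951500))/(1+937/18578) = 9063/10000 ≈ 0.906300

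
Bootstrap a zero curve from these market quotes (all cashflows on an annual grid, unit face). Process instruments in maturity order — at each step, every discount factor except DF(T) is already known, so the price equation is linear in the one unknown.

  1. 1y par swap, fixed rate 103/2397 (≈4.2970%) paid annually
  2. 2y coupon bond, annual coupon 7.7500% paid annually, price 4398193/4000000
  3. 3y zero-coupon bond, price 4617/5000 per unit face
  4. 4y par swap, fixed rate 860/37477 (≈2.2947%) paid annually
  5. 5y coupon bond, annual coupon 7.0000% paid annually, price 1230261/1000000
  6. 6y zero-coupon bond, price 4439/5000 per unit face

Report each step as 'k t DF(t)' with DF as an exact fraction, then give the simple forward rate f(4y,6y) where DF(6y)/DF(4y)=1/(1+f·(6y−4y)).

step 1 [1y] swap r/1=103/2397: DF=(1 − 103/2397·(0))/(1+103/2397) = 2397/2500 ≈ 0.958800
step 2 [2y] bond c/1=31/400: DF=(4398193/4000000 − 31/400·(0.958800))/(1+31/400) = 1903/2000 ≈ 0.951500
step 3 [3y] zero: DF = P = 4617/5000 ≈ 0.923400
step 4 [4y] swap r/1=860/37477: DF=(1 − 860/37477·(0.958800+0.951500+0.923400))/(1+860/37477) = 457/500 ≈ 0.914000
step 5 [5y] bond c/1=7/100: DF=(1230261/1000000 − 7/100·(0.958800+0.951500+0.923400+0.914000))/(1+7/100) = 4523/5000 ≈ 0.904600
step 6 [6y] zero: DF = P = 4439/5000 ≈ 0.887800

1 1 2397/2500
2 2 1903/2000
3 3 4617/5000
4 4 457/500
5 5 4523/5000
6 6 4439/5000
f(4y,6y) = ((457/500)/(4439/5000) − 1)/(2) = 131/8878 ≈ 1.4756%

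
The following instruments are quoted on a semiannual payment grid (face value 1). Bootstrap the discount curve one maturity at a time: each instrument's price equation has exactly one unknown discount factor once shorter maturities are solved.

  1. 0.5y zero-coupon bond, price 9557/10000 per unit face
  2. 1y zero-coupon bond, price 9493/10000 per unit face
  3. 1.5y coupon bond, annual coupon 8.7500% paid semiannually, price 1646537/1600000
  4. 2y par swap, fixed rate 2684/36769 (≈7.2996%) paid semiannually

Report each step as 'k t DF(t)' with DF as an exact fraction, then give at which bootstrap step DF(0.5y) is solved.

step 1 [0.5y] zero: DF = P = 9557/10000 ≈ 0.955700
step 2 [1y] zero: DF = P = 9493/10000 ≈ 0.949300
step 3 [1.5y] bond c/2=7/160: DF=(1646537/1600000 − 7/160·(0.955700+0.949300))/(1+7/160) = 9061/10000 ≈ 0.906100
step 4 [2y] swap r/2=1342/36769: DF=(1 − 1342/36769·(0.955700+0.949300+0.906100))/(1+1342/36769) = 4329/5000 ≈ 0.865800

1 1/2 9557/10000
2 1 9493/10000
3 3/2 9061/10000
4 2 4329/5000
DF(0.5y) is solved at step 1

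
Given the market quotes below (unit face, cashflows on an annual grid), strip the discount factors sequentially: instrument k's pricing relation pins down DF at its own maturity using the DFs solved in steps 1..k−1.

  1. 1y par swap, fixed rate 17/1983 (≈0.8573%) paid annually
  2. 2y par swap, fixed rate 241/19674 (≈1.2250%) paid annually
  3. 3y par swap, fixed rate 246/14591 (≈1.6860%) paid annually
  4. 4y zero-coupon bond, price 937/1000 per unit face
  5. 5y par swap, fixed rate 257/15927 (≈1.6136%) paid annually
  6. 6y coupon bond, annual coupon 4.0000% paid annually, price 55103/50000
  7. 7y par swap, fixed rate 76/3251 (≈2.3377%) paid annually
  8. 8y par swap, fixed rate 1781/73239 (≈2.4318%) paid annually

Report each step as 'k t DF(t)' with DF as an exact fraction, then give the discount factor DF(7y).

1 1 1983/2000
2 2 9759/10000
3 3 2377/2500
4 4 937/1000
5 5 9229/10000
6 6 8759/10000
7 7 106/125
8 8 8219/10000
DF(7y) = 106/125 ≈ 0.848000

step 1 [1y] swap r/1=17/1983: DF=(1 − 17/1983·(0))/(1+17/1983) = 1983/2000 ≈ 0.991500
step 2 [2y] swap r/1=241/19674: DF=(1 − 241/19674·(0.991500))/(1+241/19674) = 9759/10000 ≈ 0.975900
step 3 [3y] swap r/1=246/14591: DF=(1 − 246/14591·(0.991500+0.975900))/(1+246/14591) = 2377/2500 ≈ 0.950800
step 4 [4y] zero: DF = P = 937/1000 ≈ 0.937000
step 5 [5y] swap r/1=257/15927: DF=(1 − 257/15927·(0.991500+0.975900+0.950800+0.937000))/(1+257/15927) = 9229/10000 ≈ 0.922900
step 6 [6y] bond c/1=1/25: DF=(55103/50000 − 1/25·(0.991500+0.975900+0.950800+0.937000+0.922900))/(1+1/25) = 8759/10000 ≈ 0.875900
step 7 [7y] swap r/1=76/3251: DF=(1 − 76/3251·(0.991500+0.975900+0.950800+0.937000+0.922900+0.875900))/(1+76/3251) = 106/125 ≈ 0.848000
step 8 [8y] swap r/1=1781/73239: DF=(1 − 1781/73239·(0.991500+0.975900+0.950800+0.937000+0.922900+0.875900+0.848000))/(1+1781/73239) = 8219/10000 ≈ 0.821900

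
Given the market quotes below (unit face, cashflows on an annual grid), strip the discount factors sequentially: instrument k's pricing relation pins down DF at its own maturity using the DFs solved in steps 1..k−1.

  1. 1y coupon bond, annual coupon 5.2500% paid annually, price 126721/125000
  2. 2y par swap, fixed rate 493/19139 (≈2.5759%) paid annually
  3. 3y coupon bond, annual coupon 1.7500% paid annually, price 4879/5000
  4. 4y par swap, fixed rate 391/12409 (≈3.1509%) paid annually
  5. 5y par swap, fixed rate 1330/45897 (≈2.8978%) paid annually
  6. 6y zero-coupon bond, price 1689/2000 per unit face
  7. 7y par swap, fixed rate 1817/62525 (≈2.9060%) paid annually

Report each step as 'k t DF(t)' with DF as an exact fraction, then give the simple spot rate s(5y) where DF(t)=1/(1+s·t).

step 1 [1y] bond c/1=21/400: DF=(126721/125000 − 21/400·(0))/(1+21/400) = 602/625 ≈ 0.963200
step 2 [2y] swap r/1=493/19139: DF=(1 − 493/19139·(0.963200))/(1+493/19139) = 9507/10000 ≈ 0.950700
step 3 [3y] bond c/1=7/400: DF=(4879/5000 − 7/400·(0.963200+0.950700))/(1+7/400) = 9261/10000 ≈ 0.926100
step 4 [4y] swap r/1=391/12409: DF=(1 − 391/12409·(0.963200+0.950700+0.926100))/(1+391/12409) = 8827/10000 ≈ 0.882700
step 5 [5y] swap r/1=1330/45897: DF=(1 − 1330/45897·(0.963200+0.950700+0.926100+0.882700))/(1+1330/45897) = 867/1000 ≈ 0.867000
step 6 [6y] zero: DF = P = 1689/2000 ≈ 0.844500
step 7 [7y] swap r/1=1817/62525: DF=(1 − 1817/62525·(0.963200+0.950700+0.926100+0.882700+0.867000+0.844500))/(1+1817/62525) = 8183/10000 ≈ 0.818300

1 1 602/625
2 2 9507/10000
3 3 9261/10000
4 4 8827/10000
5 5 867/1000
6 6 1689/2000
7 7 8183/10000
s(5y) = (1/(867/1000) − 1)/(5) = 133/4335 ≈ 3.0681%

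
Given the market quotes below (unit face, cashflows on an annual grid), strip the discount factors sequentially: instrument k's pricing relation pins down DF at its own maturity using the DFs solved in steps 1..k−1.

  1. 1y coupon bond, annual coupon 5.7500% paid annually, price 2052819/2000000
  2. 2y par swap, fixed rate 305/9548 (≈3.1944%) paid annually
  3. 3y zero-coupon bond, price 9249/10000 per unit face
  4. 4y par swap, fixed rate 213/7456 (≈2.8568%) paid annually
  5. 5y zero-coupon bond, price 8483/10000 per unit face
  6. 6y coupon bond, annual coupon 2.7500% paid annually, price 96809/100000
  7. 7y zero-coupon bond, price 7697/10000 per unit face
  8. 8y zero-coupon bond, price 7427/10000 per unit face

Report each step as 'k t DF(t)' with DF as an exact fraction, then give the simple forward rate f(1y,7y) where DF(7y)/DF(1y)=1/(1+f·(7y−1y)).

1 1 4853/5000
2 2 939/1000
3 3 9249/10000
4 4 1787/2000
5 5 8483/10000
6 6 8197/10000
7 7 7697/10000
8 8 7427/10000
f(1y,7y) = ((4853/5000)/(7697/10000) − 1)/(6) = 2009/46182 ≈ 4.3502%

step 1 [1y] bond c/1=23/400: DF=(2052819/2000000 − 23/400·(0))/(1+23/400) = 4853/5000 ≈ 0.970600
step 2 [2y] swap r/1=305/9548: DF=(1 − 305/9548·(0.970600))/(1+305/9548) = 939/1000 ≈ 0.939000
step 3 [3y] zero: DF = P = 9249/10000 ≈ 0.924900
step 4 [4y] swap r/1=213/7456: DF=(1 − 213/7456·(0.970600+0.939000+0.924900))/(1+213/7456) = 1787/2000 ≈ 0.893500
step 5 [5y] zero: DF = P = 8483/10000 ≈ 0.848300
step 6 [6y] bond c/1=11/400: DF=(96809/100000 − 11/400·(0.970600+0.939000+0.924900+0.893500+0.848300))/(1+11/400) = 8197/10000 ≈ 0.819700
step 7 [7y] zero: DF = P = 7697/10000 ≈ 0.769700
step 8 [8y] zero: DF = P = 7427/10000 ≈ 0.742700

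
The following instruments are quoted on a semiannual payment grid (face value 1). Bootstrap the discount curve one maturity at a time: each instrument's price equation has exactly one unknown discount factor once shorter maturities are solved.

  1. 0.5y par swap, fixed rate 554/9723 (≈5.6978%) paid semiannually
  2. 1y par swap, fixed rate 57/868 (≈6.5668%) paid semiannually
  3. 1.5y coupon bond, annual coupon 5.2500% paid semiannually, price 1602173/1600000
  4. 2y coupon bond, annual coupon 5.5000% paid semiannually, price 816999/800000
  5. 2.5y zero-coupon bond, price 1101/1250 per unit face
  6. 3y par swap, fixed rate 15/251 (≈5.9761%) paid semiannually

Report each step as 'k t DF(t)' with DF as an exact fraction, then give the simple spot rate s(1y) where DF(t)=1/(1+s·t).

step 1 [0.5y] swap r/2=277/9723: DF=(1 − 277/9723·(0))/(1+277/9723) = 9723/10000 ≈ 0.972300
step 2 [1y] swap r/2=57/1736: DF=(1 − 57/1736·(0.972300))/(1+57/1736) = 9373/10000 ≈ 0.937300
step 3 [1.5y] bond c/2=21/800: DF=(1602173/1600000 − 21/800·(0.972300+0.937300))/(1+21/800) = 9269/10000 ≈ 0.926900
step 4 [2y] bond c/2=11/400: DF=(816999/800000 − 11/400·(0.972300+0.937300+0.926900))/(1+11/400) = 459/500 ≈ 0.918000
step 5 [2.5y] zero: DF = P = 1101/1250 ≈ 0.880800
step 6 [3y] swap r/2=15/502: DF=(1 − 15/502·(0.972300+0.937300+0.926900+0.918000+0.880800))/(1+15/502) = 1673/2000 ≈ 0.836500

1 1/2 9723/10000
2 1 9373/10000
3 3/2 9269/10000
4 2 459/500
5 5/2 1101/1250
6 3 1673/2000
s(1y) = (1/(9373/10000) − 1)/(1) = 627/9373 ≈ 6.6894%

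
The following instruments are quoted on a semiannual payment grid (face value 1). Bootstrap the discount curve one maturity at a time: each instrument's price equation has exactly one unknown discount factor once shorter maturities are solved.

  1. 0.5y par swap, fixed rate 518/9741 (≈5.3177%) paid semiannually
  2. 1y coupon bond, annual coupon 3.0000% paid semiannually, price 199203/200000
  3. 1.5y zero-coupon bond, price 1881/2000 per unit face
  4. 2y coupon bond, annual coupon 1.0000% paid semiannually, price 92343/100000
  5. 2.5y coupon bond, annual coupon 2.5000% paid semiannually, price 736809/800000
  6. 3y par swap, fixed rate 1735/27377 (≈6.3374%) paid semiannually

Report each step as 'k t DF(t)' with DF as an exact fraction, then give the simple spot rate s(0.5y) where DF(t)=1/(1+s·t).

1 1/2 9741/10000
2 1 9669/10000
3 3/2 1881/2000
4 2 1809/2000
5 5/2 8629/10000
6 3 1653/2000
s(0.5y) = (1/(9741/10000) − 1)/(1/2) = 518/9741 ≈ 5.3177%

step 1 [0.5y] swap r/2=259/9741: DF=(1 − 259/9741·(0))/(1+259/9741) = 9741/10000 ≈ 0.974100
step 2 [1y] bond c/2=3/200: DF=(199203/200000 − 3/200·(0.974100))/(1+3/200) = 9669/10000 ≈ 0.966900
step 3 [1.5y] zero: DF = P = 1881/2000 ≈ 0.940500
step 4 [2y] bond c/2=1/200: DF=(92343/100000 − 1/200·(0.974100+0.966900+0.940500))/(1+1/200) = 1809/2000 ≈ 0.904500
step 5 [2.5y] bond c/2=1/80: DF=(736809/800000 − 1/80·(0.974100+0.966900+0.940500+0.904500))/(1+1/80) = 8629/10000 ≈ 0.862900
step 6 [3y] swap r/2=1735/54754: DF=(1 − 1735/54754·(0.974100+0.966900+0.940500+0.904500+0.862900))/(1+1735/54754) = 1653/2000 ≈ 0.826500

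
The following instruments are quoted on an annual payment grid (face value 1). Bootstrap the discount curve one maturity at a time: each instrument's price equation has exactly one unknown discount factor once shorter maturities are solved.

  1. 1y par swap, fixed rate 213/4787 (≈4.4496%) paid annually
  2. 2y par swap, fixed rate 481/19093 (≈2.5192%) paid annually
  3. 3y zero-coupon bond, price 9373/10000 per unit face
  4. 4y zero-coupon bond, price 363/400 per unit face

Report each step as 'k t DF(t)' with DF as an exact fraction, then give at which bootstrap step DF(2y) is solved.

1 1 4787/5000
2 2 9519/10000
3 3 9373/10000
4 4 363/400
DF(2y) is solved at step 2

step 1 [1y] swap r/1=213/4787: DF=(1 − 213/4787·(0))/(1+213/4787) = 4787/5000 ≈ 0.957400
step 2 [2y] swap r/1=481/19093: DF=(1 − 481/19093·(0.957400))/(1+481/19093) = 9519/10000 ≈ 0.951900
step 3 [3y] zero: DF = P = 9373/10000 ≈ 0.937300
step 4 [4y] zero: DF = P = 363/400 ≈ 0.907500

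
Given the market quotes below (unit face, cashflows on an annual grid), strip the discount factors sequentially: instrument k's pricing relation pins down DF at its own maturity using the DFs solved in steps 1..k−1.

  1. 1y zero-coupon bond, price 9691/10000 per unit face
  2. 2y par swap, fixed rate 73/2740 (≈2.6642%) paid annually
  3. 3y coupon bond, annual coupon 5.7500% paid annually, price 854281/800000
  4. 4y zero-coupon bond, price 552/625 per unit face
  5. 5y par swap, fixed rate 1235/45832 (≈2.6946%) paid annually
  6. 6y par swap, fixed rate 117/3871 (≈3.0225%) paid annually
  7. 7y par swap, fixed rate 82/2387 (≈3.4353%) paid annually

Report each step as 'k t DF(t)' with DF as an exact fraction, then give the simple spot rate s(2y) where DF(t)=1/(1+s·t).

1 1 9691/10000
2 2 9489/10000
3 3 1811/2000
4 4 552/625
5 5 1753/2000
6 6 4181/5000
7 7 1967/2500
s(2y) = (1/(9489/10000) − 1)/(2) = 511/18978 ≈ 2.6926%

step 1 [1y] zero: DF = P = 9691/10000 ≈ 0.969100
step 2 [2y] swap r/1=73/2740: DF=(1 − 73/2740·(0.969100))/(1+73/2740) = 9489/10000 ≈ 0.948900
step 3 [3y] bond c/1=23/400: DF=(854281/800000 − 23/400·(0.969100+0.948900))/(1+23/400) = 1811/2000 ≈ 0.905500
step 4 [4y] zero: DF = P = 552/625 ≈ 0.883200
step 5 [5y] swap r/1=1235/45832: DF=(1 − 1235/45832·(0.969100+0.948900+0.905500+0.883200))/(1+1235/45832) = 1753/2000 ≈ 0.876500
step 6 [6y] swap r/1=117/3871: DF=(1 − 117/3871·(0.969100+0.948900+0.905500+0.883200+0.876500))/(1+117/3871) = 4181/5000 ≈ 0.836200
step 7 [7y] swap r/1=82/2387: DF=(1 − 82/2387·(0.969100+0.948900+0.905500+0.883200+0.876500+0.836200))/(1+82/2387) = 1967/2500 ≈ 0.786800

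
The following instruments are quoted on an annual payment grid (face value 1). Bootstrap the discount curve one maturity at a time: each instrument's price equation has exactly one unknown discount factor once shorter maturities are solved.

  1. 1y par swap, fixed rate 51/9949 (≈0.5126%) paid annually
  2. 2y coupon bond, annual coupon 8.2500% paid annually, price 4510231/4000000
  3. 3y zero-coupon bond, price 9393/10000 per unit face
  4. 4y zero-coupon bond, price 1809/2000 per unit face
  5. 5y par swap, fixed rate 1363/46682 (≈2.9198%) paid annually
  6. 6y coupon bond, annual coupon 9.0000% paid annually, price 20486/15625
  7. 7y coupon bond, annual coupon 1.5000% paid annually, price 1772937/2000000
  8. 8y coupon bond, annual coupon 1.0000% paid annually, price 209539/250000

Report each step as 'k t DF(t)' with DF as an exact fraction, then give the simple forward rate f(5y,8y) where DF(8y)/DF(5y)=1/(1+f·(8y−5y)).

1 1 9949/10000
2 2 4829/5000
3 3 9393/10000
4 4 1809/2000
5 5 8637/10000
6 6 4087/5000
7 7 7923/10000
8 8 7677/10000
f(5y,8y) = ((8637/10000)/(7677/10000) − 1)/(3) = 320/7677 ≈ 4.1683%

step 1 [1y] swap r/1=51/9949: DF=(1 − 51/9949·(0))/(1+51/9949) = 9949/10000 ≈ 0.994900
step 2 [2y] bond c/1=33/400: DF=(4510231/4000000 − 33/400·(0.994900))/(1+33/400) = 4829/5000 ≈ 0.965800
step 3 [3y] zero: DF = P = 9393/10000 ≈ 0.939300
step 4 [4y] zero: DF = P = 1809/2000 ≈ 0.904500
step 5 [5y] swap r/1=1363/46682: DF=(1 − 1363/46682·(0.994900+0.965800+0.939300+0.904500))/(1+1363/46682) = 8637/10000 ≈ 0.863700
step 6 [6y] bond c/1=9/100: DF=(20486/15625 − 9/100·(0.994900+0.965800+0.939300+0.904500+0.863700))/(1+9/100) = 4087/5000 ≈ 0.817400
step 7 [7y] bond c/1=3/200: DF=(1772937/2000000 − 3/200·(0.994900+0.965800+0.939300+0.904500+0.863700+0.817400))/(1+3/200) = 7923/10000 ≈ 0.792300
step 8 [8y] bond c/1=1/100: DF=(209539/250000 − 1/100·(0.994900+0.965800+0.939300+0.904500+0.863700+0.817400+0.792300))/(1+1/100) = 7677/10000 ≈ 0.767700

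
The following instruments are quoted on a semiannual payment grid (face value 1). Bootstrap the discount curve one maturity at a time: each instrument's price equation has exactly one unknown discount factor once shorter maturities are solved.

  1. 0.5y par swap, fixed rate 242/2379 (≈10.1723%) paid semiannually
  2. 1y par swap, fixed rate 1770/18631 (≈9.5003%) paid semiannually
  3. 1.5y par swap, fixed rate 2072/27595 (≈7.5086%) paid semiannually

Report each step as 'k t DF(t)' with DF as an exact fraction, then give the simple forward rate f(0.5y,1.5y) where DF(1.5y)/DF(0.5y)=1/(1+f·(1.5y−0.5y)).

1 1/2 2379/2500
2 1 1823/2000
3 3/2 2241/2500
f(0.5y,1.5y) = ((2379/2500)/(2241/2500) − 1)/(1) = 46/747 ≈ 6.1580%

step 1 [0.5y] swap r/2=121/2379: DF=(1 − 121/2379·(0))/(1+121/2379) = 2379/2500 ≈ 0.951600
step 2 [1y] swap r/2=885/18631: DF=(1 − 885/18631·(0.951600))/(1+885/18631) = 1823/2000 ≈ 0.911500
step 3 [1.5y] swap r/2=1036/27595: DF=(1 − 1036/27595·(0.951600+0.911500))/(1+1036/27595) = 2241/2500 ≈ 0.896400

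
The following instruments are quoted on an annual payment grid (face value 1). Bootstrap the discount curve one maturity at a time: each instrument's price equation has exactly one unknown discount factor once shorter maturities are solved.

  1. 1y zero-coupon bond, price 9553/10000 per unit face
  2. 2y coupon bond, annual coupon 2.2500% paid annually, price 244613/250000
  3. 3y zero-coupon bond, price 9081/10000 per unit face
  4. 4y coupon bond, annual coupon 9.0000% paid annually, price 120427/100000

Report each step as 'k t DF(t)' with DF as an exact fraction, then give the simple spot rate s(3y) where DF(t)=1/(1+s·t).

1 1 9553/10000
2 2 9359/10000
3 3 9081/10000
4 4 8737/10000
s(3y) = (1/(9081/10000) − 1)/(3) = 919/27243 ≈ 3.3733%

step 1 [1y] zero: DF = P = 9553/10000 ≈ 0.955300
step 2 [2y] bond c/1=9/400: DF=(244613/250000 − 9/400·(0.955300))/(1+9/400) = 9359/10000 ≈ 0.935900
step 3 [3y] zero: DF = P = 9081/10000 ≈ 0.908100
step 4 [4y] bond c/1=9/100: DF=(120427/100000 − 9/100·(0.955300+0.935900+0.908100))/(1+9/100) = 8737/10000 ≈ 0.873700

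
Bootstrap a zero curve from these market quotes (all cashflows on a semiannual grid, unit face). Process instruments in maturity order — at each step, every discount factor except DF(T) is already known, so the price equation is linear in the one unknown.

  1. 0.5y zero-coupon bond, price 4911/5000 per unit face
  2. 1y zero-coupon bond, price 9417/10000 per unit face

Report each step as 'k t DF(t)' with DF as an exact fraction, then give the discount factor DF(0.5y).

step 1 [0.5y] zero: DF = P = 4911/5000 ≈ 0.982200
step 2 [1y] zero: DF = P = 9417/10000 ≈ 0.941700

1 1/2 4911/5000
2 1 9417/10000
DF(0.5y) = 4911/5000 ≈ 0.982200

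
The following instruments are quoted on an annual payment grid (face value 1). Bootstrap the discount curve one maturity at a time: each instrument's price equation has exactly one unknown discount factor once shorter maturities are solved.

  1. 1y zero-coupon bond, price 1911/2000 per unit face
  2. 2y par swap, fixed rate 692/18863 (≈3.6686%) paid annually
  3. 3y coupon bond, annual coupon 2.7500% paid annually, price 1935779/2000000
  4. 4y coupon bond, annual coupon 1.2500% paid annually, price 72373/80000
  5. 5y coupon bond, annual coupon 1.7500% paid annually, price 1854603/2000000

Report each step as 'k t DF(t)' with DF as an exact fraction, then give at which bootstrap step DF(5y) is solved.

1 1 1911/2000
2 2 2327/2500
3 3 1783/2000
4 4 537/625
5 5 1061/1250
DF(5y) is solved at step 5

step 1 [1y] zero: DF = P = 1911/2000 ≈ 0.955500
step 2 [2y] swap r/1=692/18863: DF=(1 − 692/18863·(0.955500))/(1+692/18863) = 2327/2500 ≈ 0.930800
step 3 [3y] bond c/1=11/400: DF=(1935779/2000000 − 11/400·(0.955500+0.930800))/(1+11/400) = 1783/2000 ≈ 0.891500
step 4 [4y] bond c/1=1/80: DF=(72373/80000 − 1/80·(0.955500+0.930800+0.891500))/(1+1/80) = 537/625 ≈ 0.859200
step 5 [5y] bond c/1=7/400: DF=(1854603/2000000 − 7/400·(0.955500+0.930800+0.891500+0.859200))/(1+7/400) = 1061/1250 ≈ 0.848800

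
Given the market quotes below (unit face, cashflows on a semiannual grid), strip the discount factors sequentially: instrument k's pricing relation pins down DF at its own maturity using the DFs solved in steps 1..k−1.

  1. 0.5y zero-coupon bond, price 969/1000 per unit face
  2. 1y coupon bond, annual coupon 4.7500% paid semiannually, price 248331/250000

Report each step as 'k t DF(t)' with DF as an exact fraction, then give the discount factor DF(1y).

step 1 [0.5y] zero: DF = P = 969/1000 ≈ 0.969000
step 2 [1y] bond c/2=19/800: DF=(248331/250000 − 19/800·(0.969000))/(1+19/800) = 4739/5000 ≈ 0.947800

1 1/2 969/1000
2 1 4739/5000
DF(1y) = 4739/5000 ≈ 0.947800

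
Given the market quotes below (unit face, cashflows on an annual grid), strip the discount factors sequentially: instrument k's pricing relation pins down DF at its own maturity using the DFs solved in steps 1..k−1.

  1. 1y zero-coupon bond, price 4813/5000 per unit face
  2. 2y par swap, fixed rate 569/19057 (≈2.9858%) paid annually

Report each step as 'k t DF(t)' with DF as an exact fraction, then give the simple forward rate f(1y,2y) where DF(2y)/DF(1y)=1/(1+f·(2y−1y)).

1 1 4813/5000
2 2 9431/10000
f(1y,2y) = ((4813/5000)/(9431/10000) − 1)/(1) = 195/9431 ≈ 2.0676%

step 1 [1y] zero: DF = P = 4813/5000 ≈ 0.962600
step 2 [2y] swap r/1=569/19057: DF=(1 − 569/19057·(0.962600))/(1+569/19057) = 9431/10000 ≈ 0.943100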